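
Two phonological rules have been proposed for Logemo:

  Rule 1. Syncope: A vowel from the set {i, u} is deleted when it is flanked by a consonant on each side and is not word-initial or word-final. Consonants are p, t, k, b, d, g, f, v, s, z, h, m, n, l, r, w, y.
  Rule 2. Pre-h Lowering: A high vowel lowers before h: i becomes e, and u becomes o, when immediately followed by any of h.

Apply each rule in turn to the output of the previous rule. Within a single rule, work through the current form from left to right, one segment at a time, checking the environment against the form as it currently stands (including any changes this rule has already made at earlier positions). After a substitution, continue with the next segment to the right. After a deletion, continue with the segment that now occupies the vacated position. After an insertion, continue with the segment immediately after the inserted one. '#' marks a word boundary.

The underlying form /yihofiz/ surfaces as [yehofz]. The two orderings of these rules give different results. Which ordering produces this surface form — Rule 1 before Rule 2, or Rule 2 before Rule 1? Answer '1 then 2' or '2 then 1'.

Order 1 then 2:
  1 Syncope: [yihofiz] → [yhofz]
  2 Pre-h Lowering: no change — [yhofz]
  result: [yhofz]
Order 2 then 1:
  2 Pre-h Lowering: [yihofiz] → [yehofiz]
  1 Syncope: [yehofiz] → [yehofz]
  result: [yehofz]

2 then 1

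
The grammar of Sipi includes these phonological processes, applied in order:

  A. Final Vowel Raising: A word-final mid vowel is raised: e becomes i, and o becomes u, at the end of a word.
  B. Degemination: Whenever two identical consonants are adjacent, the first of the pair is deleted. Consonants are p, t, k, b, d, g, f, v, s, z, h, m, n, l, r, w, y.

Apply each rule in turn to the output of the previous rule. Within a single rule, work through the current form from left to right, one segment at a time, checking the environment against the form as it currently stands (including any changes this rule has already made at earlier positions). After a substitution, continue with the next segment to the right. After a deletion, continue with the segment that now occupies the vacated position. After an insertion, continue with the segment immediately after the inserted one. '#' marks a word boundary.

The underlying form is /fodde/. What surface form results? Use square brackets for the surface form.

A Final Vowel Raising: [fodde] → [foddi]
B Degemination: [foddi] → [fodi]

[fodi]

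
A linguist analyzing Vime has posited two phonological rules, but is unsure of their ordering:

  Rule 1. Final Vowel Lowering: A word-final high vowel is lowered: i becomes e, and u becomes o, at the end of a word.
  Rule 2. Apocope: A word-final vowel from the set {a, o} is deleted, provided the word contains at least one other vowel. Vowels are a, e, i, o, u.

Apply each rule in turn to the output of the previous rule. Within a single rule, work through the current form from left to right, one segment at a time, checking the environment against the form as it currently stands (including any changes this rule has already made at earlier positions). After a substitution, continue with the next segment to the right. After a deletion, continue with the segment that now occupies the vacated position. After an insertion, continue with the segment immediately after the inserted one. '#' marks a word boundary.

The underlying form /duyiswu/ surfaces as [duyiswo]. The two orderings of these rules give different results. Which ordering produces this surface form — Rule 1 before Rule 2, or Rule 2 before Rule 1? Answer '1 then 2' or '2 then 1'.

2 then 1

Order 1 then 2:
  1 Final Vowel Lowering: [duyiswu] → [duyiswo]
  2 Apocope: [duyiswo] → [duyisw]
  result: [duyisw]
Order 2 then 1:
  2 Apocope: no change — [duyiswu]
  1 Final Vowel Lowering: [duyiswu] → [duyiswo]
  result: [duyiswo]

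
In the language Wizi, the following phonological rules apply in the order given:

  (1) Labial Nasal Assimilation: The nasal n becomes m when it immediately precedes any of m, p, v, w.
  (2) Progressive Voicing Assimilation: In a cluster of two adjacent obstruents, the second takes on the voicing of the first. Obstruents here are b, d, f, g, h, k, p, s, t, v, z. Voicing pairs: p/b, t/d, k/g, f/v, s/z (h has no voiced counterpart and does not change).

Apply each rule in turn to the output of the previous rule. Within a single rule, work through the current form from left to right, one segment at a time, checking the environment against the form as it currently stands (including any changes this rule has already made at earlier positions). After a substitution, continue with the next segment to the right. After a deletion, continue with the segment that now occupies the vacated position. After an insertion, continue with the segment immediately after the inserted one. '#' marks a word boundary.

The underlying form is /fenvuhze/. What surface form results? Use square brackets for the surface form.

[femvuhse]

(1) Labial Nasal Assimilation: [fenvuhze] → [femvuhze]
(2) Progressive Voicing Assimilation: [femvuhze] → [femvuhse]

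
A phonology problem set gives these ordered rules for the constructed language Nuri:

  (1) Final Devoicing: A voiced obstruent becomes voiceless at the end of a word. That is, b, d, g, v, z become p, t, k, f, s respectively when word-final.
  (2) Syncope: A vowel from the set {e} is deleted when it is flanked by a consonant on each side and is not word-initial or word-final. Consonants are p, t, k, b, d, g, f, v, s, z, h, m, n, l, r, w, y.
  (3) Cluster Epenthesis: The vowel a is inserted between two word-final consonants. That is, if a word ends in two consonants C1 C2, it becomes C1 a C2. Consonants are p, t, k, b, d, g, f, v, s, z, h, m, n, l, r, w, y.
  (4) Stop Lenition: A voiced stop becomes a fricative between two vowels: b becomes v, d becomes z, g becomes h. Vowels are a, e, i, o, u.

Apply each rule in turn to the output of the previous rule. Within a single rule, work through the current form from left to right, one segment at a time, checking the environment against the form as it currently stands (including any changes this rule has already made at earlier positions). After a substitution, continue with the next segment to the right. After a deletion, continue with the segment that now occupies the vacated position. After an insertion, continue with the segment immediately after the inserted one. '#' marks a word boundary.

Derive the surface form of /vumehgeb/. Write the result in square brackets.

(1) Final Devoicing: [vumehgeb] → [vumehgep]
(2) Syncope: [vumehgep] → [vumhgp]
(3) Cluster Epenthesis: [vumhgp] → [vumhgap]
(4) Stop Lenition: no change — [vumhgap]

[vumhgap]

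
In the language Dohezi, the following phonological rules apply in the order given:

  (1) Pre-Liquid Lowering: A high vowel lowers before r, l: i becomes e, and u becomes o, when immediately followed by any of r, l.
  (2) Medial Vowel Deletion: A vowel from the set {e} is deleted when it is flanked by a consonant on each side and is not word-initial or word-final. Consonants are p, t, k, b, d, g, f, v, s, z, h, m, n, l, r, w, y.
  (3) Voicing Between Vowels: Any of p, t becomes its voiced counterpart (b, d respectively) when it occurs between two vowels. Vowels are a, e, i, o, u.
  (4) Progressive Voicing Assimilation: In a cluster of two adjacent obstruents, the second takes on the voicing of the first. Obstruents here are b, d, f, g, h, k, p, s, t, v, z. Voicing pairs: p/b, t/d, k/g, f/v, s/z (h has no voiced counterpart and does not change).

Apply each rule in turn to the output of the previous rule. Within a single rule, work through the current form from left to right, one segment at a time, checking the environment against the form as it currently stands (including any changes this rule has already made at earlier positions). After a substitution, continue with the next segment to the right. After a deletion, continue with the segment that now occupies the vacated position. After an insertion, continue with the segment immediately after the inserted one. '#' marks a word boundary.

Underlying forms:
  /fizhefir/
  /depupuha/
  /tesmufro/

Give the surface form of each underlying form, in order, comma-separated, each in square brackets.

/fizhefir/:
  (1) Pre-Liquid Lowering: [fizhefir] → [fizhefer]
  (2) Medial Vowel Deletion: [fizhefer] → [fizhfr]
  (3) Voicing Between Vowels: no change — [fizhfr]
  (4) Progressive Voicing Assimilation: no change — [fizhfr]
/depupuha/:
  (1) Pre-Liquid Lowering: no change — [depupuha]
  (2) Medial Vowel Deletion: [depupuha] → [dpupuha]
  (3) Voicing Between Vowels: [dpupuha] → [dpubuha]
  (4) Progressive Voicing Assimilation: [dpubuha] → [dbubuha]
/tesmufro/:
  (1) Pre-Liquid Lowering: no change — [tesmufro]
  (2) Medial Vowel Deletion: [tesmufro] → [tsmufro]
  (3) Voicing Between Vowels: no change — [tsmufro]
  (4) Progressive Voicing Assimilation: no change — [tsmufro]

[fizhfr], [dbubuha], [tsmufro]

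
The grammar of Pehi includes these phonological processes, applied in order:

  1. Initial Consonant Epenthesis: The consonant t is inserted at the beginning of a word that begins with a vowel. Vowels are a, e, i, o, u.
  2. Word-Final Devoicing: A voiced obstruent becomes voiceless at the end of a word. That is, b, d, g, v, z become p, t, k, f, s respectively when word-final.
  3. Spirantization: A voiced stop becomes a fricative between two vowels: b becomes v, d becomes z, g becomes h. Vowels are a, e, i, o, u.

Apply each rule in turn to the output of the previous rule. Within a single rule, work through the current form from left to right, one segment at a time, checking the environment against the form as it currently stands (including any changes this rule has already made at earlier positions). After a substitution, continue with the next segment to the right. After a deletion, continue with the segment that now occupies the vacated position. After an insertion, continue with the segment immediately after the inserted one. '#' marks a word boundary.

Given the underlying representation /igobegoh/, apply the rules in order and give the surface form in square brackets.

[tihovehoh]

1 Initial Consonant Epenthesis: [igobegoh] → [tigobegoh]
2 Word-Final Devoicing: no change — [tigobegoh]
3 Spirantization: [tigobegoh] → [tihovehoh]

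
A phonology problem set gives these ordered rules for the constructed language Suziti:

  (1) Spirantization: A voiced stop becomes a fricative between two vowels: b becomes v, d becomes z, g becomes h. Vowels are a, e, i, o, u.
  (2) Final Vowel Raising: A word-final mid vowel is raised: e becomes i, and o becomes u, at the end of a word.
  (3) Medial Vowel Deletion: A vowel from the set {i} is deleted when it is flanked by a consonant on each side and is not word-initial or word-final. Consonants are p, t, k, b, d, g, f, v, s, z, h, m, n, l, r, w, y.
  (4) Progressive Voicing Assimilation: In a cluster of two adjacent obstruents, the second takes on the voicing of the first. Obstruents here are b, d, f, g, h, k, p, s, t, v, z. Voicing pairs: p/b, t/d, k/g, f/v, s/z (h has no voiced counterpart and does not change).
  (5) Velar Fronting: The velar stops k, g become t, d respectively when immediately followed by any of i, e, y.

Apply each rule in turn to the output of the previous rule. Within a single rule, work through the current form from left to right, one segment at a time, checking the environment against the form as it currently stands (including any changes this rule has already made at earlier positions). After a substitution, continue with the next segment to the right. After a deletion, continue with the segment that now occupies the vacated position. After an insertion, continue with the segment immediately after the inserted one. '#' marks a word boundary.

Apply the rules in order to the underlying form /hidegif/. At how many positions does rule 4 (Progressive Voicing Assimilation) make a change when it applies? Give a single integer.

1

(1) Spirantization: [hidegif] → [hizehif]
(2) Final Vowel Raising: no change — [hizehif]
(3) Medial Vowel Deletion: [hizehif] → [hzehf]
(4) Progressive Voicing Assimilation: [hzehf] → [hsehf]
(5) Velar Fronting: no change — [hsehf]
Rule 4 changed 1 position(s).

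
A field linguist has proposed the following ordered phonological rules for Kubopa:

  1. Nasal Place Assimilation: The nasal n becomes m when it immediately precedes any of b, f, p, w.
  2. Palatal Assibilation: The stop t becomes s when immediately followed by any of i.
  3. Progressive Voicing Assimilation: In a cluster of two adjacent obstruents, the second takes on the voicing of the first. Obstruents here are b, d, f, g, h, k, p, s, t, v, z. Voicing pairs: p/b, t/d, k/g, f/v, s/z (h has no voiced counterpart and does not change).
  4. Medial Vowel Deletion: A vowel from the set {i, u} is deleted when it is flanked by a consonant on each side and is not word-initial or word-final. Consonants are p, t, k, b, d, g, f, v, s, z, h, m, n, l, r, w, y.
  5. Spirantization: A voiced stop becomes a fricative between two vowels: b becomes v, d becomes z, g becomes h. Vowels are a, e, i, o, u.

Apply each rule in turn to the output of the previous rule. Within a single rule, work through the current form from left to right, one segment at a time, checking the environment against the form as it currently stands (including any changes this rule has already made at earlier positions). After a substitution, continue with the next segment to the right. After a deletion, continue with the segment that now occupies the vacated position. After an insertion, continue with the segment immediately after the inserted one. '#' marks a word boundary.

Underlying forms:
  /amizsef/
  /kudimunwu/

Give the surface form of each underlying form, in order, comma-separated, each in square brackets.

/amizsef/:
  1 Nasal Place Assimilation: no change — [amizsef]
  2 Palatal Assibilation: no change — [amizsef]
  3 Progressive Voicing Assimilation: [amizsef] → [amizzef]
  4 Medial Vowel Deletion: [amizzef] → [amzzef]
  5 Spirantization: no change — [amzzef]
/kudimunwu/:
  1 Nasal Place Assimilation: [kudimunwu] → [kudimumwu]
  2 Palatal Assibilation: no change — [kudimumwu]
  3 Progressive Voicing Assimilation: no change — [kudimumwu]
  4 Medial Vowel Deletion: [kudimumwu] → [kdmmwu]
  5 Spirantization: no change — [kdmmwu]

[amzzef], [kdmmwu]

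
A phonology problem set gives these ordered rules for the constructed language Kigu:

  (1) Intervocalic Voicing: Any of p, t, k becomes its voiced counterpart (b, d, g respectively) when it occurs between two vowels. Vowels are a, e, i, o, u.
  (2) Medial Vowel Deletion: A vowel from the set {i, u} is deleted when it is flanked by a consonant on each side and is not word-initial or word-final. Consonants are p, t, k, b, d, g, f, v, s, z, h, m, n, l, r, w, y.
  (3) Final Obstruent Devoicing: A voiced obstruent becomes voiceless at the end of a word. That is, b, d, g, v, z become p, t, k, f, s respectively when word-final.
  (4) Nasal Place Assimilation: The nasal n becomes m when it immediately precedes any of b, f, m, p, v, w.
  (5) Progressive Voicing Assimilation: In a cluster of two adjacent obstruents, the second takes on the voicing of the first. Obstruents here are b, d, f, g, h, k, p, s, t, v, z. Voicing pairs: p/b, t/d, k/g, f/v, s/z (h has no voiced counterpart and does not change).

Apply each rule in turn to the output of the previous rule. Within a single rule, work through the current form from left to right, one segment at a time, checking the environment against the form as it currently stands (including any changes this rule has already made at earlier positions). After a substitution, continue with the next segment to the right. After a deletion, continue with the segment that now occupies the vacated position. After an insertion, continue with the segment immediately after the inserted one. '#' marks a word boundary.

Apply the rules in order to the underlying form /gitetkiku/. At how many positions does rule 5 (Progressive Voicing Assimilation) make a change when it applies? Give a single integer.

(1) Intervocalic Voicing: [gitetkiku] → [gidetkigu]
(2) Medial Vowel Deletion: [gidetkigu] → [gdetkgu]
(3) Final Obstruent Devoicing: no change — [gdetkgu]
(4) Nasal Place Assimilation: no change — [gdetkgu]
(5) Progressive Voicing Assimilation: [gdetkgu] → [gdetkku]
Rule 5 changed 1 position(s).

1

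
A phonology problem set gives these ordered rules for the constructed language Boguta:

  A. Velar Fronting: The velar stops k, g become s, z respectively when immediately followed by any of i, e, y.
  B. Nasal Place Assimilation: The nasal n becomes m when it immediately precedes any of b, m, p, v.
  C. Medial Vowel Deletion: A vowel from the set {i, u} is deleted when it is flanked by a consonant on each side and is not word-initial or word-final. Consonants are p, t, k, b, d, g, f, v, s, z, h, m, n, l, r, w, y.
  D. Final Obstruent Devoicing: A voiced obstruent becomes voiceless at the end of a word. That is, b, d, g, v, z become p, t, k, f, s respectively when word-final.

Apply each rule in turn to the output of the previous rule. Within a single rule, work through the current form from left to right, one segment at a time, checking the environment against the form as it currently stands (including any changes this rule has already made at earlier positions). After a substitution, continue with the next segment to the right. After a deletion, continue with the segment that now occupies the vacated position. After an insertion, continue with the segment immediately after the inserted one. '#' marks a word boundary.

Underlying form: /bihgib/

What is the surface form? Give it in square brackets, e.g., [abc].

[bhzp]

A Velar Fronting: [bihgib] → [bihzib]
B Nasal Place Assimilation: no change — [bihzib]
C Medial Vowel Deletion: [bihzib] → [bhzb]
D Final Obstruent Devoicing: [bhzb] → [bhzp]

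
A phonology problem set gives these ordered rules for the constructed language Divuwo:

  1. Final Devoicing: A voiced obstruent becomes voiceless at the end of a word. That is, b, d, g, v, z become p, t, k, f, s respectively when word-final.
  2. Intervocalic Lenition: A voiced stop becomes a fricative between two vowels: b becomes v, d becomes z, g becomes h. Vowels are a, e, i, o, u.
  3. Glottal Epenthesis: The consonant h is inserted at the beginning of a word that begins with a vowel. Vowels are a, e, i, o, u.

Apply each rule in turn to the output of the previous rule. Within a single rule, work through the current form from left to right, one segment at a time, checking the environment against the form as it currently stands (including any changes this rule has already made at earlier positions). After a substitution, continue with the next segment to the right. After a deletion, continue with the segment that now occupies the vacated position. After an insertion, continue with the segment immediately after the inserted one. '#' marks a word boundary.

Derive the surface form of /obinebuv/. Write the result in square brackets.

[hovinevuf]

1 Final Devoicing: [obinebuv] → [obinebuf]
2 Intervocalic Lenition: [obinebuf] → [ovinevuf]
3 Glottal Epenthesis: [ovinevuf] → [hovinevuf]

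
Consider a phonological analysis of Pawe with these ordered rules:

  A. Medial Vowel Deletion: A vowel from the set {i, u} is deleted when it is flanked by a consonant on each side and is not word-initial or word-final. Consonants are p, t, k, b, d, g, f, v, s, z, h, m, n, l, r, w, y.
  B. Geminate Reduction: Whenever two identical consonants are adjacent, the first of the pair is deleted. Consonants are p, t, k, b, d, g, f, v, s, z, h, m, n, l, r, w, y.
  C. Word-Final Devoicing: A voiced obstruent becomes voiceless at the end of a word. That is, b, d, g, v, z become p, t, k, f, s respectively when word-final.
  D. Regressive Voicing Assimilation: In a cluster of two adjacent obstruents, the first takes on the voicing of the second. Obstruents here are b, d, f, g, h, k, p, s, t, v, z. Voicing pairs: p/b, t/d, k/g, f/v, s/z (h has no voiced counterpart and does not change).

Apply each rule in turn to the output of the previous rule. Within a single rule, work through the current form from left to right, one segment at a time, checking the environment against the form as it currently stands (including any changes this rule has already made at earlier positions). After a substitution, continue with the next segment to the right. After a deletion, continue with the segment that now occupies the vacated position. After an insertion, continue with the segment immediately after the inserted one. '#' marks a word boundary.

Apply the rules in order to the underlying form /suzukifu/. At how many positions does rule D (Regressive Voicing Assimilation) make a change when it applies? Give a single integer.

2

A Medial Vowel Deletion: [suzukifu] → [szkfu]
B Geminate Reduction: no change — [szkfu]
C Word-Final Devoicing: no change — [szkfu]
D Regressive Voicing Assimilation: [szkfu] → [zskfu]
Rule D changed 2 position(s).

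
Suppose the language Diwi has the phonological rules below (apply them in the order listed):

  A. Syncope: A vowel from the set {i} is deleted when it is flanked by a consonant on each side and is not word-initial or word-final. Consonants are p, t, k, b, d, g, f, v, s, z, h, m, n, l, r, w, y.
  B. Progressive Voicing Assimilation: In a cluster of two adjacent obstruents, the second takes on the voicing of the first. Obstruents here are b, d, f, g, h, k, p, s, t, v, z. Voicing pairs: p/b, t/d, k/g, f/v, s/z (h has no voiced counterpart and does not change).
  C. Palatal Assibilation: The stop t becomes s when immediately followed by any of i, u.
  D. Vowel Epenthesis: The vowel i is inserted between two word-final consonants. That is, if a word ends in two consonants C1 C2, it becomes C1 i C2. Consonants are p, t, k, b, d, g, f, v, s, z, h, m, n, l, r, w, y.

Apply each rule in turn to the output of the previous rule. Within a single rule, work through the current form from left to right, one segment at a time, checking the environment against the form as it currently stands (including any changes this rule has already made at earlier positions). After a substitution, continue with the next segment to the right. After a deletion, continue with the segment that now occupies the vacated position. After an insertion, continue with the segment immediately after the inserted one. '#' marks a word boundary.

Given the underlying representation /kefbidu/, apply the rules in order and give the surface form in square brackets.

[kefpsu]

A Syncope: [kefbidu] → [kefbdu]
B Progressive Voicing Assimilation: [kefbdu] → [kefptu]
C Palatal Assibilation: [kefptu] → [kefpsu]
D Vowel Epenthesis: no change — [kefpsu]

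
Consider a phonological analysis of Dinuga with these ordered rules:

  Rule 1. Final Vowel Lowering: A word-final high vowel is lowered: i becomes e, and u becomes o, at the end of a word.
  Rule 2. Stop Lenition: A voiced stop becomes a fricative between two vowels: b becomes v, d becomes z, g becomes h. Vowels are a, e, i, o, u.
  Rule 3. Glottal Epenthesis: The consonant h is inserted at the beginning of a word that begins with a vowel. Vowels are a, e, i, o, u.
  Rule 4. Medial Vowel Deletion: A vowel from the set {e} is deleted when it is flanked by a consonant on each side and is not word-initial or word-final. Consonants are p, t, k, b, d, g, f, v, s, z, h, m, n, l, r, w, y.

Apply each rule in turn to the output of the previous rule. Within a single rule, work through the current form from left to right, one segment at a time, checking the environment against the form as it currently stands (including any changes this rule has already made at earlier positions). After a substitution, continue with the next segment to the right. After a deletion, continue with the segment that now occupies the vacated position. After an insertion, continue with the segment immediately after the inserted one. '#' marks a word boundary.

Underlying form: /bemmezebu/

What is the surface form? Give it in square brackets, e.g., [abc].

[bmmzvo]

Rule 1 Final Vowel Lowering: [bemmezebu] → [bemmezebo]
Rule 2 Stop Lenition: [bemmezebo] → [bemmezevo]
Rule 3 Glottal Epenthesis: no change — [bemmezevo]
Rule 4 Medial Vowel Deletion: [bemmezevo] → [bmmzvo]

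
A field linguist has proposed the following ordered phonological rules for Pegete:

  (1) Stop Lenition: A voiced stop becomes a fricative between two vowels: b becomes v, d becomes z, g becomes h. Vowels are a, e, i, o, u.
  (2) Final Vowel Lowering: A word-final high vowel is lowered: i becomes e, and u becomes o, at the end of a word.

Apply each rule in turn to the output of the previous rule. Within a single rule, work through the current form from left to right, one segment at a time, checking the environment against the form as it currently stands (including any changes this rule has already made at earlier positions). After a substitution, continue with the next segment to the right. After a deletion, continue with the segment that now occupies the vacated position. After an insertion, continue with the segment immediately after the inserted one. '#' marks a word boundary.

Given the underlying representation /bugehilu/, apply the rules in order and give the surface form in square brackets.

(1) Stop Lenition: [bugehilu] → [buhehilu]
(2) Final Vowel Lowering: [buhehilu] → [buhehilo]

[buhehilo]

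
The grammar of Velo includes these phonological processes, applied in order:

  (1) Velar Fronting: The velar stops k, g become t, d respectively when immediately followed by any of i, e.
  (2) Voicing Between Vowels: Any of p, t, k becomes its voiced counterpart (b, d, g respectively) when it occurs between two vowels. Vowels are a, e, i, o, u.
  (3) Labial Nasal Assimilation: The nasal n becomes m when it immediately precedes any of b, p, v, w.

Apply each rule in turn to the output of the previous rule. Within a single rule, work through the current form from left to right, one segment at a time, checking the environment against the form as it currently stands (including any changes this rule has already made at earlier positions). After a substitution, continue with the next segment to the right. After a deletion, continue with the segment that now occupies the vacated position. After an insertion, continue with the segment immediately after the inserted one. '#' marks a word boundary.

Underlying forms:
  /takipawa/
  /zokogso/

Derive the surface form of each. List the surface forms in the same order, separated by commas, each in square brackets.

[tadibawa], [zogogso]

/takipawa/:
  (1) Velar Fronting: [takipawa] → [tatipawa]
  (2) Voicing Between Vowels: [tatipawa] → [tadibawa]
  (3) Labial Nasal Assimilation: no change — [tadibawa]
/zokogso/:
  (1) Velar Fronting: no change — [zokogso]
  (2) Voicing Between Vowels: [zokogso] → [zogogso]
  (3) Labial Nasal Assimilation: no change — [zogogso]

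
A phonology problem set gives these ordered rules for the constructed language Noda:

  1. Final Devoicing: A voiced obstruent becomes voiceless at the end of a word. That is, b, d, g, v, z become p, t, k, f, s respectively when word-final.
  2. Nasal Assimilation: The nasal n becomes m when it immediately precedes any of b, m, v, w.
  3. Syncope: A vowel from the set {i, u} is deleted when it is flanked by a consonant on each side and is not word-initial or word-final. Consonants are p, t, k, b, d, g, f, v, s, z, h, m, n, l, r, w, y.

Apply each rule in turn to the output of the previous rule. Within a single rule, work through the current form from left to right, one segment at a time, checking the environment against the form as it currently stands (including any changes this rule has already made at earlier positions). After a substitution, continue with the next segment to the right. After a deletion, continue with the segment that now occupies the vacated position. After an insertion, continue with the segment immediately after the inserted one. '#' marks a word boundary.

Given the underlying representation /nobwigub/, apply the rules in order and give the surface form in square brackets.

[nobwgp]

1 Final Devoicing: [nobwigub] → [nobwigup]
2 Nasal Assimilation: no change — [nobwigup]
3 Syncope: [nobwigup] → [nobwgp]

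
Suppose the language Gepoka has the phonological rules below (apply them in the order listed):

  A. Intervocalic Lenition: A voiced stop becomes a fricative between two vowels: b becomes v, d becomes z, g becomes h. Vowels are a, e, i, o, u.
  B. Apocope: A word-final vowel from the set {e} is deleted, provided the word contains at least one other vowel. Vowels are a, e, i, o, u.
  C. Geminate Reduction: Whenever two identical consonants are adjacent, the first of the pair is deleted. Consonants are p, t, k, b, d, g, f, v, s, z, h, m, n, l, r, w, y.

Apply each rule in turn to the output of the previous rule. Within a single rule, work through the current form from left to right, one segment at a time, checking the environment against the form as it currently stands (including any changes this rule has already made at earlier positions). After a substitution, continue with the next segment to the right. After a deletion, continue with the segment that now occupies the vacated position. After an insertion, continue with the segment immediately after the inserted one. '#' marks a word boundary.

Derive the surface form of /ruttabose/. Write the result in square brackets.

A Intervocalic Lenition: [ruttabose] → [ruttavose]
B Apocope: [ruttavose] → [ruttavos]
C Geminate Reduction: [ruttavos] → [rutavos]

[rutavos]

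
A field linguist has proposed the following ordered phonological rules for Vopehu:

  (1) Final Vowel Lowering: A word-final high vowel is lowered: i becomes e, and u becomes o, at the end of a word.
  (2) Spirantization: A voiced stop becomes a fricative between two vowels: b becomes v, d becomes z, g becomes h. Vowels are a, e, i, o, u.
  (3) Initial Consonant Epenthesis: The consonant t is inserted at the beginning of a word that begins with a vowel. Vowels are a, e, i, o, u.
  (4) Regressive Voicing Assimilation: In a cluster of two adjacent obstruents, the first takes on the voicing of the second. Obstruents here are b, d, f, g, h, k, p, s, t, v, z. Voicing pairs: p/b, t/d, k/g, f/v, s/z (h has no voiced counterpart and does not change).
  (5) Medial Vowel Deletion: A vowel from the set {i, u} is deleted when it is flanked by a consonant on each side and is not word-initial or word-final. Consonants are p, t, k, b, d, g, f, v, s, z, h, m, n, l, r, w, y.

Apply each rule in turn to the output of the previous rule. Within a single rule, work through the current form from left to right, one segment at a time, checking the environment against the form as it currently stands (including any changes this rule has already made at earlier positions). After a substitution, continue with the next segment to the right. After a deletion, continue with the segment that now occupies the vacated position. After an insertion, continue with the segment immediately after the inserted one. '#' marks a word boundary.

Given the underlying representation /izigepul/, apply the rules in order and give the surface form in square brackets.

[tzhepl]

(1) Final Vowel Lowering: no change — [izigepul]
(2) Spirantization: [izigepul] → [izihepul]
(3) Initial Consonant Epenthesis: [izihepul] → [tizihepul]
(4) Regressive Voicing Assimilation: no change — [tizihepul]
(5) Medial Vowel Deletion: [tizihepul] → [tzhepl]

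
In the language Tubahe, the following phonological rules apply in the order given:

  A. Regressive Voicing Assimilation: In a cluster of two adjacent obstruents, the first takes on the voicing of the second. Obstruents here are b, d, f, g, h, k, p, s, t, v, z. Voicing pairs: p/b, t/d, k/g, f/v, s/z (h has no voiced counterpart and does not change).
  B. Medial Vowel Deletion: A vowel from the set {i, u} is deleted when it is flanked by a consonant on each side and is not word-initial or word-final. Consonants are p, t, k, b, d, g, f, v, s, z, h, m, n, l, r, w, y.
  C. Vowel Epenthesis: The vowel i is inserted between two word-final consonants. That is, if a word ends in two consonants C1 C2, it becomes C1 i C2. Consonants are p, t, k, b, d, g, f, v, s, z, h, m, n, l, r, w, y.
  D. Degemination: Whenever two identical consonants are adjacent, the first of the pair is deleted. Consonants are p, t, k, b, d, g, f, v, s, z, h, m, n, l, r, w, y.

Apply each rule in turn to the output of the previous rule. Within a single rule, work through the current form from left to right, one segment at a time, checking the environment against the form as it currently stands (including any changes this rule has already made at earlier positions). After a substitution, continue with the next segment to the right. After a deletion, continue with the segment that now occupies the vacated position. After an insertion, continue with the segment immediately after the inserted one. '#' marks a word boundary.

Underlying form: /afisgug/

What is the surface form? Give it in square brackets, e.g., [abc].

[afzgig]

A Regressive Voicing Assimilation: [afisgug] → [afizgug]
B Medial Vowel Deletion: [afizgug] → [afzgg]
C Vowel Epenthesis: [afzgg] → [afzgig]
D Degemination: no change — [afzgig]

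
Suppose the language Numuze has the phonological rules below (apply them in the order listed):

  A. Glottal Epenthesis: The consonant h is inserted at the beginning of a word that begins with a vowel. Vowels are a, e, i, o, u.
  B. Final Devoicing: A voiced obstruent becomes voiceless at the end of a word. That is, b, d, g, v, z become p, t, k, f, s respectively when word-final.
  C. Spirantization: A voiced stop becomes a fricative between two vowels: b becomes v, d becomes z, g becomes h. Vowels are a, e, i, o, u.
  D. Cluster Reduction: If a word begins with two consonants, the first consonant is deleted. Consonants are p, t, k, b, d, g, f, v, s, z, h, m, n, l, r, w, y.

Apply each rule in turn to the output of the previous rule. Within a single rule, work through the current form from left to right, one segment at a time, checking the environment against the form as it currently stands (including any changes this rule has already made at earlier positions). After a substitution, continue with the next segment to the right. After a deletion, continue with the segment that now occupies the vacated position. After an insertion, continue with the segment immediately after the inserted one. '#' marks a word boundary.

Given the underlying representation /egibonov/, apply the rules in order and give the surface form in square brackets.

[hehivonof]

A Glottal Epenthesis: [egibonov] → [hegibonov]
B Final Devoicing: [hegibonov] → [hegibonof]
C Spirantization: [hegibonof] → [hehivonof]
D Cluster Reduction: no change — [hehivonof]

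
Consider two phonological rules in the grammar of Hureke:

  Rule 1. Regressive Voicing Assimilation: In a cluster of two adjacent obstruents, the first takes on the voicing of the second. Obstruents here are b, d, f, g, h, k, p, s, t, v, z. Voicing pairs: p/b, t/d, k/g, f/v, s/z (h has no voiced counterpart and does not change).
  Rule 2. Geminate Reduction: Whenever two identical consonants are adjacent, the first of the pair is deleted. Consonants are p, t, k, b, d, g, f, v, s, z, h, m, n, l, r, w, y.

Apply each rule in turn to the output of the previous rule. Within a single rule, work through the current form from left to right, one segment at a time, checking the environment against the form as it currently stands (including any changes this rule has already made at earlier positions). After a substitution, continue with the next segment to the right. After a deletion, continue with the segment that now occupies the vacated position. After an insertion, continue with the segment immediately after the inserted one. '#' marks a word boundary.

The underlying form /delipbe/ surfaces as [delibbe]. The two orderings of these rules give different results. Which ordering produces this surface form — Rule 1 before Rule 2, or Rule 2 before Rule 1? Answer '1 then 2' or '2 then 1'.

Order 1 then 2:
  1 Regressive Voicing Assimilation: [delipbe] → [delibbe]
  2 Geminate Reduction: [delibbe] → [delibe]
  result: [delibe]
Order 2 then 1:
  2 Geminate Reduction: no change — [delipbe]
  1 Regressive Voicing Assimilation: [delipbe] → [delibbe]
  result: [delibbe]

2 then 1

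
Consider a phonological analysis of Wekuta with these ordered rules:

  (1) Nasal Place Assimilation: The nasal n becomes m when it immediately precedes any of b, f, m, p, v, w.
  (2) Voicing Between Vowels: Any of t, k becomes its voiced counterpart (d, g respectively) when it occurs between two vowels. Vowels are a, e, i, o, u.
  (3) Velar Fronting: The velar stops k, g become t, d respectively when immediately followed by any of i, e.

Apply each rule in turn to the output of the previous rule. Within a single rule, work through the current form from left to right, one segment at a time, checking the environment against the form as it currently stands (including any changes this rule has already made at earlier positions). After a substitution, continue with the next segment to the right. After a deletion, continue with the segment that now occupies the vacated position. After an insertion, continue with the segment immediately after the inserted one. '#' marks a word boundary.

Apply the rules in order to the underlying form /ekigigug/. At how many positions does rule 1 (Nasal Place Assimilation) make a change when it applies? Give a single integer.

(1) Nasal Place Assimilation: no change — [ekigigug]
(2) Voicing Between Vowels: [ekigigug] → [egigigug]
(3) Velar Fronting: [egigigug] → [edidigug]
Rule 1 changed 0 position(s).

0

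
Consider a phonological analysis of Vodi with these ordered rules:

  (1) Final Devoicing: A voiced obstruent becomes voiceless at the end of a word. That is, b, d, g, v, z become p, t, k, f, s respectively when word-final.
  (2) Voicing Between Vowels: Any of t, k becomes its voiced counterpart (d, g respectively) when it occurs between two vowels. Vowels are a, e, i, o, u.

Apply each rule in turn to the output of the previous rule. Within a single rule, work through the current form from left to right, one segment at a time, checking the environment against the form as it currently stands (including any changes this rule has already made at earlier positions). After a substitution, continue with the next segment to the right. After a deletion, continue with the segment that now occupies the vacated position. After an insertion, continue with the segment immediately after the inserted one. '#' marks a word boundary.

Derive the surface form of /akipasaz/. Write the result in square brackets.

(1) Final Devoicing: [akipasaz] → [akipasas]
(2) Voicing Between Vowels: [akipasas] → [agipasas]

[agipasas]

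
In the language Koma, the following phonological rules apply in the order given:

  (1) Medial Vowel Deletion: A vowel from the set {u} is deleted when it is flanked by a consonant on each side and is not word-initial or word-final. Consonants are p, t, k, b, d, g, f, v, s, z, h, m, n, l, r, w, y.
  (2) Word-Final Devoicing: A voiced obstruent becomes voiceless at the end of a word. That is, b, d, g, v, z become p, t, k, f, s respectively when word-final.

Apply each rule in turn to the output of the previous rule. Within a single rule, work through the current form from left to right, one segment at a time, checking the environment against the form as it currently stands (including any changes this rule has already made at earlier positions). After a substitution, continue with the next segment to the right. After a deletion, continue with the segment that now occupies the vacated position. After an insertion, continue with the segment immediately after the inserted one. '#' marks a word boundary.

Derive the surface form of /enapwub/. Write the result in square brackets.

[enapwp]

(1) Medial Vowel Deletion: [enapwub] → [enapwb]
(2) Word-Final Devoicing: [enapwb] → [enapwp]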